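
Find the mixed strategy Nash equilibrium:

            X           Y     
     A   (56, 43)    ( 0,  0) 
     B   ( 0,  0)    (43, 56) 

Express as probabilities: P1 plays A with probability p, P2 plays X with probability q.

p = 0.5657, q = 0.4343

Work:
Find probabilities that make opponent indifferent:
P2 chooses q to make P1 indifferent between A and B
P1 chooses p to make P2 indifferent between X and Y
Mixed NE: P1 plays (A: 0.5657, B: 0.4343), P2 plays (X: 0.4343, Y: 0.5657)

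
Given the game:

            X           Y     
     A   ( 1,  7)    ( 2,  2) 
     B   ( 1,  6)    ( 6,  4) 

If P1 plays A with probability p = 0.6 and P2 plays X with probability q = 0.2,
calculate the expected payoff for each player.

E[P1] = 3.08, E[P2] = 3.56

Work:
E[P1] = p·q·π₁(A,X) + p·(1-q)·π₁(A,Y) + (1-p)·q·π₁(B,X) + (1-p)·(1-q)·π₁(B,Y)
= 0.6·0.2·1 + 0.6·0.8·2 + 0.4·0.2·1 + 0.4·0.8·6
= 3.08

E[P2] = 3.56 (similar calculation)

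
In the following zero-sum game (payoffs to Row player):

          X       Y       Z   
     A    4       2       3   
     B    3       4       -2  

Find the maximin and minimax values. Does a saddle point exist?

Maximin = 2, Minimax = 3, Saddle: False

Work:
Row minimums: [2, -2] → maximin = 2
Column maximums: [4, 4, 3] → minimax = 3
No saddle point (maximin ≠ minimax). Mixed strategy needed.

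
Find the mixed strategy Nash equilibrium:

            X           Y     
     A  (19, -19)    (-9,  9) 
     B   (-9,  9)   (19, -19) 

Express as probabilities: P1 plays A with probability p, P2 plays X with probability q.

p = 0.5, q = 0.5

Work:
Find probabilities that make opponent indifferent:
P2 chooses q to make P1 indifferent between A and B
P1 chooses p to make P2 indifferent between X and Y
Mixed NE: P1 plays (A: 0.5, B: 0.5), P2 plays (X: 0.5, Y: 0.5)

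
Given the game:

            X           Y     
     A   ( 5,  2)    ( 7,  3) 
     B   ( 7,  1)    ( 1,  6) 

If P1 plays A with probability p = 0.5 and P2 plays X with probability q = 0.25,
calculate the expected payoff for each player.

E[P1] = 4.5, E[P2] = 3.75

Work:
E[P1] = p·q·π₁(A,X) + p·(1-q)·π₁(A,Y) + (1-p)·q·π₁(B,X) + (1-p)·(1-q)·π₁(B,Y)
= 0.5·0.25·5 + 0.5·0.75·7 + 0.5·0.25·7 + 0.5·0.75·1
= 4.5

E[P2] = 3.75 (similar calculation)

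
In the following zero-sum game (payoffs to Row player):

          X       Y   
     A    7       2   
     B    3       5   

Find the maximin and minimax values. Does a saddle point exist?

Maximin = 3, Minimax = 5, Saddle: False

Work:
Row minimums: [2, 3] → maximin = 3
Column maximums: [7, 5] → minimax = 5
No saddle point (maximin ≠ minimax). Mixed strategy needed.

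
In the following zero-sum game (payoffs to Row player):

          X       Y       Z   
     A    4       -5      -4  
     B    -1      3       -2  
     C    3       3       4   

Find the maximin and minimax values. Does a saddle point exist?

Maximin = 3, Minimax = 3, Saddle: True

Work:
Row minimums: [-5, -2, 3] → maximin = 3
Column maximums: [4, 3, 4] → minimax = 3
Saddle point exists! Game value = 3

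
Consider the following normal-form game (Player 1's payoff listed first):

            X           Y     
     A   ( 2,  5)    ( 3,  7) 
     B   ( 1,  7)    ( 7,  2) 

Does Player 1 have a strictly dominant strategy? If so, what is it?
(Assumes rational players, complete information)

No strictly dominant strategy exists for Player 1

Work:
A strategy strictly dominates another if it gives a strictly higher payoff against every opponent action. Compare each pair of P1's strategies column-by-column:
  A vs B: [2 vs 1, 3 vs 7] → A does not strictly dominate B (column Y: 3 ≤ 7)
  B vs A: [1 vs 2, 7 vs 3] → B does not strictly dominate A (column X: 1 ≤ 2)
No single strategy strictly dominates all others → no strictly dominant strategy.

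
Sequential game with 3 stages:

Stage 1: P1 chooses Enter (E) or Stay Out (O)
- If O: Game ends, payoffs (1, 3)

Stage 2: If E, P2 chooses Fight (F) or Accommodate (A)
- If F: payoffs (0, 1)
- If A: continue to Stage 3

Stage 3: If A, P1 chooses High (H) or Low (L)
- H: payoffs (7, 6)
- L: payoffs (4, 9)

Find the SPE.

SPE: (E, A, H); Outcome (7, 6)

Work:
Stage 3: P1 chooses H (7 vs 4)
Stage 2: P2: F->1, A->6 (anticipating H). Choose A
Stage 1: P1: O->1, E->7 (anticipating A, H). Choose E
SPE path: E -> A -> H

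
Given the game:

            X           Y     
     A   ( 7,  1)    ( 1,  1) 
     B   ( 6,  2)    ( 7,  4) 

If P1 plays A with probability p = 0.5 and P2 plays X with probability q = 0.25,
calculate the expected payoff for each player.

E[P1] = 4.625, E[P2] = 2.25

Work:
E[P1] = p·q·π₁(A,X) + p·(1-q)·π₁(A,Y) + (1-p)·q·π₁(B,X) + (1-p)·(1-q)·π₁(B,Y)
= 0.5·0.25·7 + 0.5·0.75·1 + 0.5·0.25·6 + 0.5·0.75·7
= 4.625

E[P2] = 2.25 (similar calculation)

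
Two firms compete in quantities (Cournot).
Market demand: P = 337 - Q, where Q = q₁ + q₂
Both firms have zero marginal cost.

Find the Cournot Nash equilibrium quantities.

q₁* = q₂* = 112.33; P* = 112.33

Work:
Profit: π_i = P·q_i = (a - q_i - q_j)·q_i
FOC: ∂π_i/∂q_i = a - 2q_i - q_j = 0
Reaction function: q_i = (337 - q_j)/2
Symmetry: q* = 337/3 = 112.33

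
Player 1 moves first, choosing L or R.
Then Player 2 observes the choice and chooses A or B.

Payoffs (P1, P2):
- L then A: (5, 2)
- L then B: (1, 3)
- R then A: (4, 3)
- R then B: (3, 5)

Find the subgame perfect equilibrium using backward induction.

P1 plays R, P2 plays B after L and B after R; Payoff (3, 5)

Work:
Backward induction:
After L: P2 chooses B → P1 gets 1
After R: P2 chooses B → P1 gets 3
P1 chooses R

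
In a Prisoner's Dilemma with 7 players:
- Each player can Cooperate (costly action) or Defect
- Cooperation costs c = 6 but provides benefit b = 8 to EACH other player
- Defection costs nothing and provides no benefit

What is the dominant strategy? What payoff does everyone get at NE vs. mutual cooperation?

Dominant: Defect; NE payoff = 0; Coop payoff = 42

Work:
Defect dominates (saves cost c = 6, benefit to others is external)
NE: All defect → everyone gets 0
If all cooperate: each receives (6)×8 - 6 = 42
Social dilemma: 42 > 0 but NE gives 0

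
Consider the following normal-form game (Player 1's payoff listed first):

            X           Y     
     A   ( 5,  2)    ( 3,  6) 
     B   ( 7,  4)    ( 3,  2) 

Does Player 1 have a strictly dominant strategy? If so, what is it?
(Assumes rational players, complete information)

No strictly dominant strategy exists for Player 1

Work:
A strategy strictly dominates another if it gives a strictly higher payoff against every opponent action. Compare each pair of P1's strategies column-by-column:
  A vs B: [5 vs 7, 3 vs 3] → A does not strictly dominate B (column X: 5 ≤ 7)
  B vs A: [7 vs 5, 3 vs 3] → B does not strictly dominate A (column Y: 3 ≤ 3)
No single strategy strictly dominates all others → no strictly dominant strategy.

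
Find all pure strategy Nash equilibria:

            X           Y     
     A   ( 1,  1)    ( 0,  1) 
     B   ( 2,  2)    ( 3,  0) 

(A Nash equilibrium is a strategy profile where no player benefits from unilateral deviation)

Nash equilibrium: (B, X)

Work:
Best responses:
  P1 vs X: payoffs [1, 2] → best response B (payoff 2)
  P1 vs Y: payoffs [0, 3] → best response B (payoff 3)
  P2 vs A: payoffs [1, 1] → best response X/Y (payoff 1)
  P2 vs B: payoffs [2, 0] → best response X (payoff 2)
Mutual best responses: (B,X) → Nash equilibria.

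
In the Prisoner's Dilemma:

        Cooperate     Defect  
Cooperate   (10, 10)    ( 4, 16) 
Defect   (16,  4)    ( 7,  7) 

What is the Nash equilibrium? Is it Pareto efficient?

(Defect, Defect) is NE; not Pareto efficient

Work:
Defect dominates Cooperate for both players:
If P2 cooperates: Defect (16) > Cooperate (10)
If P2 defects: Defect (7) > Cooperate (4)
NE: (Defect, Defect) with payoff (7, 7)
But (Cooperate, Cooperate) = (10, 10) Pareto dominates (7, 7)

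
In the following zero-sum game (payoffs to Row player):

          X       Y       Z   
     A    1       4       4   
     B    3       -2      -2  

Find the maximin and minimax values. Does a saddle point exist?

Maximin = 1, Minimax = 3, Saddle: False

Work:
Row minimums: [1, -2] → maximin = 1
Column maximums: [3, 4, 4] → minimax = 3
No saddle point (maximin ≠ minimax). Mixed strategy needed.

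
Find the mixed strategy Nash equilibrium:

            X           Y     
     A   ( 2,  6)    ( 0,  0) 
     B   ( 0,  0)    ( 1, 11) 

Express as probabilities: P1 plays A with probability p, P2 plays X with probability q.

p = 0.6471, q = 0.3333

Work:
Find probabilities that make opponent indifferent:
P2 chooses q to make P1 indifferent between A and B
P1 chooses p to make P2 indifferent between X and Y
Mixed NE: P1 plays (A: 0.6471, B: 0.3529), P2 plays (X: 0.3333, Y: 0.6667)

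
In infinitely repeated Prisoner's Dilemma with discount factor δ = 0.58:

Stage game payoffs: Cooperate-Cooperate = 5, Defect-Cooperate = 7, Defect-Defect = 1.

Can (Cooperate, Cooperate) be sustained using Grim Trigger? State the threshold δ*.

δ* = 0.3333; since δ = 0.58 ≥ 0.3333, cooperation can be sustained

Work:
For Grim Trigger:
Cooperate forever: 5/(1-δ)
Defect then punished: 7 + 1·δ/(1-δ)
Need: 5/(1-δ) ≥ 7 + 1·δ/(1-δ)
Solving: δ ≥ (T-R)/(T-P) = (7-5)/(7-1) = 0.3333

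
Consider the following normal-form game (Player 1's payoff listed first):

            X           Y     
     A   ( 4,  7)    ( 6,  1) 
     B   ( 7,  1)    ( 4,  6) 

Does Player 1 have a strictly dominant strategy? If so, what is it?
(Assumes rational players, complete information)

No strictly dominant strategy exists for Player 1

Work:
A strategy strictly dominates another if it gives a strictly higher payoff against every opponent action. Compare each pair of P1's strategies column-by-column:
  A vs B: [4 vs 7, 6 vs 4] → A does not strictly dominate B (column X: 4 ≤ 7)
  B vs A: [7 vs 4, 4 vs 6] → B does not strictly dominate A (column Y: 4 ≤ 6)
No single strategy strictly dominates all others → no strictly dominant strategy.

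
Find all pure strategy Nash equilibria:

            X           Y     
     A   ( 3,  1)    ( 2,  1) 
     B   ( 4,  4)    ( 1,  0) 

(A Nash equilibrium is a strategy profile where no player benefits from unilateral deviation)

Nash equilibrium: (A, Y), (B, X)

Work:
Best responses:
  P1 vs X: payoffs [3, 4] → best response B (payoff 4)
  P1 vs Y: payoffs [2, 1] → best response A (payoff 2)
  P2 vs A: payoffs [1, 1] → best response X/Y (payoff 1)
  P2 vs B: payoffs [4, 0] → best response X (payoff 4)
Mutual best responses: (A,Y), (B,X) → Nash equilibria.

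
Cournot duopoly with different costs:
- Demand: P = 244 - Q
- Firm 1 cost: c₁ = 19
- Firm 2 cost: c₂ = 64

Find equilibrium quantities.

q₁* = 90.0, q₂* = 45.0

Work:
Reaction: q₁ = (244 - 19 - q₂)/2
Reaction: q₂ = (244 - 64 - q₁)/2
Solve simultaneously:
q₁* = (244 - 2×19 + 64)/3 = 90.0
q₂* = (244 - 2×64 + 19)/3 = 45.0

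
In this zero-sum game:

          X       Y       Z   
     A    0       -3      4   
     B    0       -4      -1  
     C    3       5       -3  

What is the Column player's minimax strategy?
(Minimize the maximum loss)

Column should play X, value = 3

Work:
Column player minimizes Row's maximum payoff:
Column X: max payoff to Row = 3
Column Y: max payoff to Row = 5
Column Z: max payoff to Row = 4
Minimum is 3, achieved by column X.
Minimax strategy: X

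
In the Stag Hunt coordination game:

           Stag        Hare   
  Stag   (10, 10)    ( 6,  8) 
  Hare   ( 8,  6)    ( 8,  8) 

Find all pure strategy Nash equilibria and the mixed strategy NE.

Pure NE: (Stag, Stag) and (Hare, Hare); Mixed NE: p = 0.5, q = 0.5

Work:
Check pure NE:
(Stag, Stag): (10, 10) - no unilateral deviation beneficial
(Hare, Hare): (8, 8) - no unilateral deviation beneficial
Mixed NE: P1 plays Stag with p = 0.5, P2 plays Stag with q = 0.5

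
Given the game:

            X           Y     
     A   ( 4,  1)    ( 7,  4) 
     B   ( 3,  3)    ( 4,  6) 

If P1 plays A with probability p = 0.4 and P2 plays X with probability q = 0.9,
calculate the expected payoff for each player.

E[P1] = 3.58, E[P2] = 2.5

Work:
E[P1] = p·q·π₁(A,X) + p·(1-q)·π₁(A,Y) + (1-p)·q·π₁(B,X) + (1-p)·(1-q)·π₁(B,Y)
= 0.4·0.9·4 + 0.4·0.1·7 + 0.6·0.9·3 + 0.6·0.1·4
= 3.58

E[P2] = 2.5 (similar calculation)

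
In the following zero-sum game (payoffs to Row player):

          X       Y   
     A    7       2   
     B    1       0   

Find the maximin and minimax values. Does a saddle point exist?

Maximin = 2, Minimax = 2, Saddle: True

Work:
Row minimums: [2, 0] → maximin = 2
Column maximums: [7, 2] → minimax = 2
Saddle point exists! Game value = 2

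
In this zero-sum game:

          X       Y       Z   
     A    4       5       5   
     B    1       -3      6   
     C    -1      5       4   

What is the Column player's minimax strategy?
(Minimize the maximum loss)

Column should play X, value = 4

Work:
Column player minimizes Row's maximum payoff:
Column X: max payoff to Row = 4
Column Y: max payoff to Row = 5
Column Z: max payoff to Row = 6
Minimum is 4, achieved by column X.
Minimax strategy: X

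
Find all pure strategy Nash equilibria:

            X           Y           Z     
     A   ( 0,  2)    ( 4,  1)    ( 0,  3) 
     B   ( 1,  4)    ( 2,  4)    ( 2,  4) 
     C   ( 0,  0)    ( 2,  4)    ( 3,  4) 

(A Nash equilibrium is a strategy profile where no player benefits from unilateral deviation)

Nash equilibrium: (B, X), (C, Z)

Work:
Best responses:
  P1 vs X: payoffs [0, 1, 0] → best response B (payoff 1)
  P1 vs Y: payoffs [4, 2, 2] → best response A (payoff 4)
  P1 vs Z: payoffs [0, 2, 3] → best response C (payoff 3)
  P2 vs A: payoffs [2, 1, 3] → best response Z (payoff 3)
  P2 vs B: payoffs [4, 4, 4] → best response X/Y/Z (payoff 4)
  P2 vs C: payoffs [0, 4, 4] → best response Y/Z (payoff 4)
Mutual best responses: (B,X), (C,Z) → Nash equilibria.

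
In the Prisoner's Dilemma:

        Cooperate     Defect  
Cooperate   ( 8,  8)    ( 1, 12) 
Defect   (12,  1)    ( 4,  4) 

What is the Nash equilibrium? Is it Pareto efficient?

(Defect, Defect) is NE; not Pareto efficient

Work:
Defect dominates Cooperate for both players:
If P2 cooperates: Defect (12) > Cooperate (8)
If P2 defects: Defect (4) > Cooperate (1)
NE: (Defect, Defect) with payoff (4, 4)
But (Cooperate, Cooperate) = (8, 8) Pareto dominates (4, 4)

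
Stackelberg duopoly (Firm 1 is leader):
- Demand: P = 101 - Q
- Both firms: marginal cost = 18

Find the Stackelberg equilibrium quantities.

q₁* (leader) = 41.5, q₂* (follower) = 20.75

Work:
Follower's reaction: q₂ = (a - c - q₁)/2
Leader substitutes: π₁ = q₁·(a - q₁ - (a-c-q₁)/2 - c)
FOC: q₁* = (101 - 18)/2 = 41.50
Then: q₂* = (101 - 18 - 41.5)/2 = 20.75
Leader has first-mover advantage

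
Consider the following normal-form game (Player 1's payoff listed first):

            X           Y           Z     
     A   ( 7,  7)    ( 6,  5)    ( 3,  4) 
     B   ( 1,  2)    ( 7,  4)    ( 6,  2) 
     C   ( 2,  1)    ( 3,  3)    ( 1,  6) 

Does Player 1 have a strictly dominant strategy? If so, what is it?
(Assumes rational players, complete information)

No strictly dominant strategy exists for Player 1

Work:
A strategy strictly dominates another if it gives a strictly higher payoff against every opponent action. Compare each pair of P1's strategies column-by-column:
  A vs B: [7 vs 1, 6 vs 7, 3 vs 6] → A does not strictly dominate B (column Y: 6 ≤ 7)
  A vs C: [7 vs 2, 6 vs 3, 3 vs 1] → A strictly dominates C
  B vs A: [1 vs 7, 7 vs 6, 6 vs 3] → B does not strictly dominate A (column X: 1 ≤ 7)
  B vs C: [1 vs 2, 7 vs 3, 6 vs 1] → B does not strictly dominate C (column X: 1 ≤ 2)
  C vs A: [2 vs 7, 3 vs 6, 1 vs 3] → C does not strictly dominate A (column X: 2 ≤ 7)
  C vs B: [2 vs 1, 3 vs 7, 1 vs 6] → C does not strictly dominate B (column Y: 3 ≤ 7)
No single strategy strictly dominates all others → no strictly dominant strategy.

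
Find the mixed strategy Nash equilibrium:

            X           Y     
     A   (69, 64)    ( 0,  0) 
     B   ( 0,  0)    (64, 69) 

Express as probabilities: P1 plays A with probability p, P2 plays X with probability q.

p = 0.5188, q = 0.4812

Work:
Find probabilities that make opponent indifferent:
P2 chooses q to make P1 indifferent between A and B
P1 chooses p to make P2 indifferent between X and Y
Mixed NE: P1 plays (A: 0.5188, B: 0.4812), P2 plays (X: 0.4812, Y: 0.5188)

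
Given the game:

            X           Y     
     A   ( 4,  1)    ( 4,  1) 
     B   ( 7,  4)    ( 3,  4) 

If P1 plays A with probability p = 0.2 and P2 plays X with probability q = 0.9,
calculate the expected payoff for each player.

E[P1] = 6.08, E[P2] = 3.4

Work:
E[P1] = p·q·π₁(A,X) + p·(1-q)·π₁(A,Y) + (1-p)·q·π₁(B,X) + (1-p)·(1-q)·π₁(B,Y)
= 0.2·0.9·4 + 0.2·0.1·4 + 0.8·0.9·7 + 0.8·0.1·3
= 6.08

E[P2] = 3.4 (similar calculation)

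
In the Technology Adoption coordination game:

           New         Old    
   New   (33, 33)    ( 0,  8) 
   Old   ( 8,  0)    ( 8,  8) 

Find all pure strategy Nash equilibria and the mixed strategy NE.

Pure NE: (New, New) and (Old, Old); Mixed NE: p = 0.2424, q = 0.2424

Work:
Check pure NE:
(New, New): (33, 33) - no unilateral deviation beneficial
(Old, Old): (8, 8) - no unilateral deviation beneficial
Mixed NE: P1 plays New with p = 0.2424, P2 plays New with q = 0.2424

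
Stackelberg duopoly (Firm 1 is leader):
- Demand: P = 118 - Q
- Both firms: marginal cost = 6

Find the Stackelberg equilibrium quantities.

q₁* (leader) = 56.0, q₂* (follower) = 28.0

Work:
Follower's reaction: q₂ = (a - c - q₁)/2
Leader substitutes: π₁ = q₁·(a - q₁ - (a-c-q₁)/2 - c)
FOC: q₁* = (118 - 6)/2 = 56.00
Then: q₂* = (118 - 6 - 56.0)/2 = 28.00
Leader has first-mover advantage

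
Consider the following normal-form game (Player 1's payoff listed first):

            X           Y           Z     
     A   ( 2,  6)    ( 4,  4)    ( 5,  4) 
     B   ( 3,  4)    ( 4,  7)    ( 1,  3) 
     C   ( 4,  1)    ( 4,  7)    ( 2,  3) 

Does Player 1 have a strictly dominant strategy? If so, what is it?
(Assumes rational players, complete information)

No strictly dominant strategy exists for Player 1

Work:
A strategy strictly dominates another if it gives a strictly higher payoff against every opponent action. Compare each pair of P1's strategies column-by-column:
  A vs B: [2 vs 3, 4 vs 4, 5 vs 1] → A does not strictly dominate B (column X: 2 ≤ 3)
  A vs C: [2 vs 4, 4 vs 4, 5 vs 2] → A does not strictly dominate C (column X: 2 ≤ 4)
  B vs A: [3 vs 2, 4 vs 4, 1 vs 5] → B does not strictly dominate A (column Y: 4 ≤ 4)
  B vs C: [3 vs 4, 4 vs 4, 1 vs 2] → B does not strictly dominate C (column X: 3 ≤ 4)
  C vs A: [4 vs 2, 4 vs 4, 2 vs 5] → C does not strictly dominate A (column Y: 4 ≤ 4)
  C vs B: [4 vs 3, 4 vs 4, 2 vs 1] → C does not strictly dominate B (column Y: 4 ≤ 4)
No single strategy strictly dominates all others → no strictly dominant strategy.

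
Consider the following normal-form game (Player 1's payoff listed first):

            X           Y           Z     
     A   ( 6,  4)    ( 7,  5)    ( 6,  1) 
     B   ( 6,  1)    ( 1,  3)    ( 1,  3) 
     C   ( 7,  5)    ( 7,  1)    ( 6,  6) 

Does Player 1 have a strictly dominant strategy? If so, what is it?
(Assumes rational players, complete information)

No strictly dominant strategy exists for Player 1

Work:
A strategy strictly dominates another if it gives a strictly higher payoff against every opponent action. Compare each pair of P1's strategies column-by-column:
  A vs B: [6 vs 6, 7 vs 1, 6 vs 1] → A does not strictly dominate B (column X: 6 ≤ 6)
  A vs C: [6 vs 7, 7 vs 7, 6 vs 6] → A does not strictly dominate C (column X: 6 ≤ 7)
  B vs A: [6 vs 6, 1 vs 7, 1 vs 6] → B does not strictly dominate A (column X: 6 ≤ 6)
  B vs C: [6 vs 7, 1 vs 7, 1 vs 6] → B does not strictly dominate C (column X: 6 ≤ 7)
  C vs A: [7 vs 6, 7 vs 7, 6 vs 6] → C does not strictly dominate A (column Y: 7 ≤ 7)
  C vs B: [7 vs 6, 7 vs 1, 6 vs 1] → C strictly dominates B
No single strategy strictly dominates all others → no strictly dominant strategy.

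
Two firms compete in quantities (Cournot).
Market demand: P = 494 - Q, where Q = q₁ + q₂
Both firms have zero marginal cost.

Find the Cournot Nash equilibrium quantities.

q₁* = q₂* = 164.67; P* = 164.67

Work:
Profit: π_i = P·q_i = (a - q_i - q_j)·q_i
FOC: ∂π_i/∂q_i = a - 2q_i - q_j = 0
Reaction function: q_i = (494 - q_j)/2
Symmetry: q* = 494/3 = 164.67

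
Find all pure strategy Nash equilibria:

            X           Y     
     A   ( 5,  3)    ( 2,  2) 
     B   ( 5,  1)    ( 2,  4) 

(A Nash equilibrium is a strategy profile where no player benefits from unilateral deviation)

Nash equilibrium: (A, X), (B, Y)

Work:
Best responses:
  P1 vs X: payoffs [5, 5] → best response A/B (payoff 5)
  P1 vs Y: payoffs [2, 2] → best response A/B (payoff 2)
  P2 vs A: payoffs [3, 2] → best response X (payoff 3)
  P2 vs B: payoffs [1, 4] → best response Y (payoff 4)
Mutual best responses: (A,X), (B,Y) → Nash equilibria.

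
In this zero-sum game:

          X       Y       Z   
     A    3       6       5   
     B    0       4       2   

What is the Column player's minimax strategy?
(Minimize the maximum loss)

Column should play X, value = 3

Work:
Column player minimizes Row's maximum payoff:
Column X: max payoff to Row = 3
Column Y: max payoff to Row = 6
Column Z: max payoff to Row = 5
Minimum is 3, achieved by column X.
Minimax strategy: X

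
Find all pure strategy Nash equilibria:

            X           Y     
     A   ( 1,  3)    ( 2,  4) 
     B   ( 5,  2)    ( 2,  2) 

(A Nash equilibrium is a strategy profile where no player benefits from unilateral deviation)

Nash equilibrium: (A, Y), (B, X), (B, Y)

Work:
Best responses:
  P1 vs X: payoffs [1, 5] → best response B (payoff 5)
  P1 vs Y: payoffs [2, 2] → best response A/B (payoff 2)
  P2 vs A: payoffs [3, 4] → best response Y (payoff 4)
  P2 vs B: payoffs [2, 2] → best response X/Y (payoff 2)
Mutual best responses: (A,Y), (B,X), (B,Y) → Nash equilibria.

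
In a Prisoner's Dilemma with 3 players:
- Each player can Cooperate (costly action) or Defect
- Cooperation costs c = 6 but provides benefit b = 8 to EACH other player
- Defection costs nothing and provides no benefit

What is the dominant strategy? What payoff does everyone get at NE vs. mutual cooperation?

Dominant: Defect; NE payoff = 0; Coop payoff = 10

Work:
Defect dominates (saves cost c = 6, benefit to others is external)
NE: All defect → everyone gets 0
If all cooperate: each receives (2)×8 - 6 = 10
Social dilemma: 10 > 0 but NE gives 0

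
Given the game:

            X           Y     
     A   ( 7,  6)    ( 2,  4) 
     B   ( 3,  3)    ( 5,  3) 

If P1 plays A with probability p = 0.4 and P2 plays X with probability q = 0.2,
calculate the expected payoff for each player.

E[P1] = 3.96, E[P2] = 3.56

Work:
E[P1] = p·q·π₁(A,X) + p·(1-q)·π₁(A,Y) + (1-p)·q·π₁(B,X) + (1-p)·(1-q)·π₁(B,Y)
= 0.4·0.2·7 + 0.4·0.8·2 + 0.6·0.2·3 + 0.6·0.8·5
= 3.96

E[P2] = 3.56 (similar calculation)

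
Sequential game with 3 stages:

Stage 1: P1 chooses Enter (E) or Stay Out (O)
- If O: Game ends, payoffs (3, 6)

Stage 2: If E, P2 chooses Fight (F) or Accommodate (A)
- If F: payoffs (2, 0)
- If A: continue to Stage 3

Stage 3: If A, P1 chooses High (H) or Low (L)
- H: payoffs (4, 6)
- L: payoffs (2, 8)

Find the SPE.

SPE: (E, A, H); Outcome (4, 6)

Work:
Stage 3: P1 chooses H (4 vs 2)
Stage 2: P2: F->0, A->6 (anticipating H). Choose A
Stage 1: P1: O->3, E->4 (anticipating A, H). Choose E
SPE path: E -> A -> H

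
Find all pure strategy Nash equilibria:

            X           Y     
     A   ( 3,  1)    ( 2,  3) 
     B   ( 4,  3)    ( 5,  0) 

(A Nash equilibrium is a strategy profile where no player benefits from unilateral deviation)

Nash equilibrium: (B, X)

Work:
Best responses:
  P1 vs X: payoffs [3, 4] → best response B (payoff 4)
  P1 vs Y: payoffs [2, 5] → best response B (payoff 5)
  P2 vs A: payoffs [1, 3] → best response Y (payoff 3)
  P2 vs B: payoffs [3, 0] → best response X (payoff 3)
Mutual best responses: (B,X) → Nash equilibria.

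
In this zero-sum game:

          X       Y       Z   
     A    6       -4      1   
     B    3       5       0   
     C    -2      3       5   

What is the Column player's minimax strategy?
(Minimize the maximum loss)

Column should play Y or Z (all achieve the minimum), value = 5

Work:
Column player minimizes Row's maximum payoff:
Column X: max payoff to Row = 6
Column Y: max payoff to Row = 5
Column Z: max payoff to Row = 5
Minimum is 5, achieved by columns Y, Z (tied).
Each of Y or Z is a minimax strategy.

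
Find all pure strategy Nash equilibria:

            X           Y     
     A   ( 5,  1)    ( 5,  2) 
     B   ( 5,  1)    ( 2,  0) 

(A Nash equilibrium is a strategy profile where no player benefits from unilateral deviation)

Nash equilibrium: (A, Y), (B, X)

Work:
Best responses:
  P1 vs X: payoffs [5, 5] → best response A/B (payoff 5)
  P1 vs Y: payoffs [5, 2] → best response A (payoff 5)
  P2 vs A: payoffs [1, 2] → best response Y (payoff 2)
  P2 vs B: payoffs [1, 0] → best response X (payoff 1)
Mutual best responses: (A,Y), (B,X) → Nash equilibria.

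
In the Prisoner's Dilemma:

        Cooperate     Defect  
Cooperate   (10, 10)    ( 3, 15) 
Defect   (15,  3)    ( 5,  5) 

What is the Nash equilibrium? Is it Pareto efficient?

(Defect, Defect) is NE; not Pareto efficient

Work:
Defect dominates Cooperate for both players:
If P2 cooperates: Defect (15) > Cooperate (10)
If P2 defects: Defect (5) > Cooperate (3)
NE: (Defect, Defect) with payoff (5, 5)
But (Cooperate, Cooperate) = (10, 10) Pareto dominates (5, 5)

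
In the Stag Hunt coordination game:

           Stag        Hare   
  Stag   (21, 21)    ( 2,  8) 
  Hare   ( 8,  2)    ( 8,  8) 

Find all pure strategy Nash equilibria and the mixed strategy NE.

Pure NE: (Stag, Stag) and (Hare, Hare); Mixed NE: p = 0.3158, q = 0.3158

Work:
Check pure NE:
(Stag, Stag): (21, 21) - no unilateral deviation beneficial
(Hare, Hare): (8, 8) - no unilateral deviation beneficial
Mixed NE: P1 plays Stag with p = 0.3158, P2 plays Stag with q = 0.3158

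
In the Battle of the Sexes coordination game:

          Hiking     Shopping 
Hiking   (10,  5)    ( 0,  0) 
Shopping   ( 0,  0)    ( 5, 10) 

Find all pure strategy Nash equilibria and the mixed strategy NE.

Pure NE: (Hiking, Hiking) and (Shopping, Shopping); Mixed NE: p = 0.6667, q = 0.3333

Work:
Check pure NE:
(Hiking, Hiking): (10, 5) - no unilateral deviation beneficial
(Shopping, Shopping): (5, 10) - no unilateral deviation beneficial
Mixed NE: P1 plays Hiking with p = 0.6667, P2 plays Hiking with q = 0.3333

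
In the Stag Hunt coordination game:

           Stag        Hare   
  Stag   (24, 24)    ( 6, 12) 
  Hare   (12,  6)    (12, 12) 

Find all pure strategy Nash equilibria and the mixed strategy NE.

Pure NE: (Stag, Stag) and (Hare, Hare); Mixed NE: p = 0.3333, q = 0.3333

Work:
Check pure NE:
(Stag, Stag): (24, 24) - no unilateral deviation beneficial
(Hare, Hare): (12, 12) - no unilateral deviation beneficial
Mixed NE: P1 plays Stag with p = 0.3333, P2 plays Stag with q = 0.3333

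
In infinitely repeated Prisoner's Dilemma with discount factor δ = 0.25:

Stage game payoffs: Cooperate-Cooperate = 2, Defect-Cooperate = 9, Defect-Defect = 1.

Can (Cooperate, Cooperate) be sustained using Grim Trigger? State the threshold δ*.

δ* = 0.875; since δ = 0.25 < 0.875, cooperation cannot be sustained

Work:
For Grim Trigger:
Cooperate forever: 2/(1-δ)
Defect then punished: 9 + 1·δ/(1-δ)
Need: 2/(1-δ) ≥ 9 + 1·δ/(1-δ)
Solving: δ ≥ (T-R)/(T-P) = (9-2)/(9-1) = 0.875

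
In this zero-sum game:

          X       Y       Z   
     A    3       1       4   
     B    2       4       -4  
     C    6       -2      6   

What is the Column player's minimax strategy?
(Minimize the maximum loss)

Column should play Y, value = 4

Work:
Column player minimizes Row's maximum payoff:
Column X: max payoff to Row = 6
Column Y: max payoff to Row = 4
Column Z: max payoff to Row = 6
Minimum is 4, achieved by column Y.
Minimax strategy: Y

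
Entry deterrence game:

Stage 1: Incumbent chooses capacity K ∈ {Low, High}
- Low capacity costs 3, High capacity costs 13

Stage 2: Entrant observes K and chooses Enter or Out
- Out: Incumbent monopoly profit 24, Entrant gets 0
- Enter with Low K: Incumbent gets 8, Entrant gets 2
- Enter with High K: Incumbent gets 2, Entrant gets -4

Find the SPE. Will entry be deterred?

SPE: (High, Enter|Low, Out|High); Entry deterred. Incumbent net profit = 11

Work:
After Low K: Entrant enters (2 > 0)
After High K: Entrant stays out (-4 < 0)
Incumbent: Low → 8−3=5, High → 24−13=11
Incumbent chooses High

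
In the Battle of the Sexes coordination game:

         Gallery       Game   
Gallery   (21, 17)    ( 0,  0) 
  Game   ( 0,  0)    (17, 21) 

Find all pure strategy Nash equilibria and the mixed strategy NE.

Pure NE: (Gallery, Gallery) and (Game, Game); Mixed NE: p = 0.5526, q = 0.4474

Work:
Check pure NE:
(Gallery, Gallery): (21, 17) - no unilateral deviation beneficial
(Game, Game): (17, 21) - no unilateral deviation beneficial
Mixed NE: P1 plays Gallery with p = 0.5526, P2 plays Gallery with q = 0.4474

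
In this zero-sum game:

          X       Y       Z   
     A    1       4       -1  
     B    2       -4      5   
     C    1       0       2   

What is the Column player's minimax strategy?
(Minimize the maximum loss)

Column should play X, value = 2

Work:
Column player minimizes Row's maximum payoff:
Column X: max payoff to Row = 2
Column Y: max payoff to Row = 4
Column Z: max payoff to Row = 5
Minimum is 2, achieved by column X.
Minimax strategy: X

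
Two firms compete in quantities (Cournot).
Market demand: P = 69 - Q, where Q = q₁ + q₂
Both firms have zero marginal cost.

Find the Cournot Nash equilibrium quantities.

q₁* = q₂* = 23.0; P* = 23.0

Work:
Profit: π_i = P·q_i = (a - q_i - q_j)·q_i
FOC: ∂π_i/∂q_i = a - 2q_i - q_j = 0
Reaction function: q_i = (69 - q_j)/2
Symmetry: q* = 69/3 = 23.0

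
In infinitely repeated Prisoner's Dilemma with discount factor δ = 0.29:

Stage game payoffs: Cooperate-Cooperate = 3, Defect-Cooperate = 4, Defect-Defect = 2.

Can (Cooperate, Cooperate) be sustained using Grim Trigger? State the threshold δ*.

δ* = 0.5; since δ = 0.29 < 0.5, cooperation cannot be sustained

Work:
For Grim Trigger:
Cooperate forever: 3/(1-δ)
Defect then punished: 4 + 2·δ/(1-δ)
Need: 3/(1-δ) ≥ 4 + 2·δ/(1-δ)
Solving: δ ≥ (T-R)/(T-P) = (4-3)/(4-2) = 0.5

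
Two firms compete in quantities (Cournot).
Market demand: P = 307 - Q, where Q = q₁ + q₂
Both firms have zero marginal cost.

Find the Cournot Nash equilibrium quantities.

q₁* = q₂* = 102.33; P* = 102.33

Work:
Profit: π_i = P·q_i = (a - q_i - q_j)·q_i
FOC: ∂π_i/∂q_i = a - 2q_i - q_j = 0
Reaction function: q_i = (307 - q_j)/2
Symmetry: q* = 307/3 = 102.33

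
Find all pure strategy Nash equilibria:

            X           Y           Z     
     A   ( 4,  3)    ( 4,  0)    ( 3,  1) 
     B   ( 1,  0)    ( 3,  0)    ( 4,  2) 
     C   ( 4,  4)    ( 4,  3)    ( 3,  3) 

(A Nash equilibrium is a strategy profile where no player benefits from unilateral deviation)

Nash equilibrium: (A, X), (B, Z), (C, X)

Work:
Best responses:
  P1 vs X: payoffs [4, 1, 4] → best response A/C (payoff 4)
  P1 vs Y: payoffs [4, 3, 4] → best response A/C (payoff 4)
  P1 vs Z: payoffs [3, 4, 3] → best response B (payoff 4)
  P2 vs A: payoffs [3, 0, 1] → best response X (payoff 3)
  P2 vs B: payoffs [0, 0, 2] → best response Z (payoff 2)
  P2 vs C: payoffs [4, 3, 3] → best response X (payoff 4)
Mutual best responses: (A,X), (B,Z), (C,X) → Nash equilibria.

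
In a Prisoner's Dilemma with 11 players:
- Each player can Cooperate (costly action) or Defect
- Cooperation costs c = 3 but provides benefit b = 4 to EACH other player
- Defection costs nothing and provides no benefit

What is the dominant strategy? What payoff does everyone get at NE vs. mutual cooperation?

Dominant: Defect; NE payoff = 0; Coop payoff = 37

Work:
Defect dominates (saves cost c = 3, benefit to others is external)
NE: All defect → everyone gets 0
If all cooperate: each receives (10)×4 - 3 = 37
Social dilemma: 37 > 0 but NE gives 0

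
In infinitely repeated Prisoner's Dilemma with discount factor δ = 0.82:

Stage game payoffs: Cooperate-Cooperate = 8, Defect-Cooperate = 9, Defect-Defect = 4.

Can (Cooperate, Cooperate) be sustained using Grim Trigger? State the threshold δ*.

δ* = 0.2; since δ = 0.82 ≥ 0.2, cooperation can be sustained

Work:
For Grim Trigger:
Cooperate forever: 8/(1-δ)
Defect then punished: 9 + 4·δ/(1-δ)
Need: 8/(1-δ) ≥ 9 + 4·δ/(1-δ)
Solving: δ ≥ (T-R)/(T-P) = (9-8)/(9-4) = 0.2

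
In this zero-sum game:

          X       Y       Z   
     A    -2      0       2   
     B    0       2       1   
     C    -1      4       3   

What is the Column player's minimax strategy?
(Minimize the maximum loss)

Column should play X, value = 0

Work:
Column player minimizes Row's maximum payoff:
Column X: max payoff to Row = 0
Column Y: max payoff to Row = 4
Column Z: max payoff to Row = 3
Minimum is 0, achieved by column X.
Minimax strategy: X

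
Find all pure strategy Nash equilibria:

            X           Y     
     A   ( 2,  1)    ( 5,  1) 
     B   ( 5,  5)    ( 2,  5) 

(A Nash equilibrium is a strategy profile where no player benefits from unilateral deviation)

Nash equilibrium: (A, Y), (B, X)

Work:
Best responses:
  P1 vs X: payoffs [2, 5] → best response B (payoff 5)
  P1 vs Y: payoffs [5, 2] → best response A (payoff 5)
  P2 vs A: payoffs [1, 1] → best response X/Y (payoff 1)
  P2 vs B: payoffs [5, 5] → best response X/Y (payoff 5)
Mutual best responses: (A,Y), (B,X) → Nash equilibria.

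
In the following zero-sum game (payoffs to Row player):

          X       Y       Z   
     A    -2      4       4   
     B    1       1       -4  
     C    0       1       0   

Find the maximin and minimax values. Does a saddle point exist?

Maximin = 0, Minimax = 1, Saddle: False

Work:
Row minimums: [-2, -4, 0] → maximin = 0
Column maximums: [1, 4, 4] → minimax = 1
No saddle point (maximin ≠ minimax). Mixed strategy needed.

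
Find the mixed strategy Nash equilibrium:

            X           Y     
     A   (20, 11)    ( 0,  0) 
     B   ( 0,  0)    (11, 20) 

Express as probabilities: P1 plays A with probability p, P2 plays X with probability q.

p = 0.6452, q = 0.3548

Work:
Find probabilities that make opponent indifferent:
P2 chooses q to make P1 indifferent between A and B
P1 chooses p to make P2 indifferent between X and Y
Mixed NE: P1 plays (A: 0.6452, B: 0.3548), P2 plays (X: 0.3548, Y: 0.6452)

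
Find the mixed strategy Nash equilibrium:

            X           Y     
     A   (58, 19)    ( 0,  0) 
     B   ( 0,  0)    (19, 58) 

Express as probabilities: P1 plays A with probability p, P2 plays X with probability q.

p = 0.7532, q = 0.2468

Work:
Find probabilities that make opponent indifferent:
P2 chooses q to make P1 indifferent between A and B
P1 chooses p to make P2 indifferent between X and Y
Mixed NE: P1 plays (A: 0.7532, B: 0.2468), P2 plays (X: 0.2468, Y: 0.7532)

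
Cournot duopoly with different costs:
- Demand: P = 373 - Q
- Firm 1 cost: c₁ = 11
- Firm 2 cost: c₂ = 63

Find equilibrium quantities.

q₁* = 138.0, q₂* = 86.0

Work:
Reaction: q₁ = (373 - 11 - q₂)/2
Reaction: q₂ = (373 - 63 - q₁)/2
Solve simultaneously:
q₁* = (373 - 2×11 + 63)/3 = 138.0
q₂* = (373 - 2×63 + 11)/3 = 86.0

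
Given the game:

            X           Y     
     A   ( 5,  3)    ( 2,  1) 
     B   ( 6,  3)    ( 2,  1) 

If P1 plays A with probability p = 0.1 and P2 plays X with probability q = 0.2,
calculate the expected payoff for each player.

E[P1] = 2.78, E[P2] = 1.4

Work:
E[P1] = p·q·π₁(A,X) + p·(1-q)·π₁(A,Y) + (1-p)·q·π₁(B,X) + (1-p)·(1-q)·π₁(B,Y)
= 0.1·0.2·5 + 0.1·0.8·2 + 0.9·0.2·6 + 0.9·0.8·2
= 2.78

E[P2] = 1.4 (similar calculation)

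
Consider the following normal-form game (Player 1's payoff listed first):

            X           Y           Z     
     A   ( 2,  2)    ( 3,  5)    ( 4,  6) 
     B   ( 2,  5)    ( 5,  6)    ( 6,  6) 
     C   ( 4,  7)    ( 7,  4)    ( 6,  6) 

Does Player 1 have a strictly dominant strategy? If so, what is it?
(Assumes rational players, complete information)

No strictly dominant strategy exists for Player 1

Work:
A strategy strictly dominates another if it gives a strictly higher payoff against every opponent action. Compare each pair of P1's strategies column-by-column:
  A vs B: [2 vs 2, 3 vs 5, 4 vs 6] → A does not strictly dominate B (column X: 2 ≤ 2)
  A vs C: [2 vs 4, 3 vs 7, 4 vs 6] → A does not strictly dominate C (column X: 2 ≤ 4)
  B vs A: [2 vs 2, 5 vs 3, 6 vs 4] → B does not strictly dominate A (column X: 2 ≤ 2)
  B vs C: [2 vs 4, 5 vs 7, 6 vs 6] → B does not strictly dominate C (column X: 2 ≤ 4)
  C vs A: [4 vs 2, 7 vs 3, 6 vs 4] → C strictly dominates A
  C vs B: [4 vs 2, 7 vs 5, 6 vs 6] → C does not strictly dominate B (column Z: 6 ≤ 6)
No single strategy strictly dominates all others → no strictly dominant strategy.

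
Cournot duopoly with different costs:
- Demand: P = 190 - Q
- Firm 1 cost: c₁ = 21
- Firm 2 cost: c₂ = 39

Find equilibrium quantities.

q₁* = 62.33, q₂* = 44.33

Work:
Reaction: q₁ = (190 - 21 - q₂)/2
Reaction: q₂ = (190 - 39 - q₁)/2
Solve simultaneously:
q₁* = (190 - 2×21 + 39)/3 = 62.33
q₂* = (190 - 2×39 + 21)/3 = 44.33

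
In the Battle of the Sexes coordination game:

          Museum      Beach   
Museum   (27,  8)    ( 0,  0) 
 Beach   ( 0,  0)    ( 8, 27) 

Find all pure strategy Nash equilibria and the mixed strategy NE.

Pure NE: (Museum, Museum) and (Beach, Beach); Mixed NE: p = 0.7714, q = 0.2286

Work:
Check pure NE:
(Museum, Museum): (27, 8) - no unilateral deviation beneficial
(Beach, Beach): (8, 27) - no unilateral deviation beneficial
Mixed NE: P1 plays Museum with p = 0.7714, P2 plays Museum with q = 0.2286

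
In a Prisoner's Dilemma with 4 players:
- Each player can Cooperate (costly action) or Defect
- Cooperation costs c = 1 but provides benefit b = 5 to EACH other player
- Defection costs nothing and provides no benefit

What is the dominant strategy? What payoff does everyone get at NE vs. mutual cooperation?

Dominant: Defect; NE payoff = 0; Coop payoff = 14

Work:
Defect dominates (saves cost c = 1, benefit to others is external)
NE: All defect → everyone gets 0
If all cooperate: each receives (3)×5 - 1 = 14
Social dilemma: 14 > 0 but NE gives 0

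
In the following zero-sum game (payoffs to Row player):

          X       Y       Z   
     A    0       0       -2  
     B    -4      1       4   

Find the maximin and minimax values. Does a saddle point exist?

Maximin = -2, Minimax = 0, Saddle: False

Work:
Row minimums: [-2, -4] → maximin = -2
Column maximums: [0, 1, 4] → minimax = 0
No saddle point (maximin ≠ minimax). Mixed strategy needed.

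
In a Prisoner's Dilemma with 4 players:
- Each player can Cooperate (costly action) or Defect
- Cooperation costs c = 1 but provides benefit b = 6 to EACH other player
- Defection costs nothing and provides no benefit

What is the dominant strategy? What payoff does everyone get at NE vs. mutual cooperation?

Dominant: Defect; NE payoff = 0; Coop payoff = 17

Work:
Defect dominates (saves cost c = 1, benefit to others is external)
NE: All defect → everyone gets 0
If all cooperate: each receives (3)×6 - 1 = 17
Social dilemma: 17 > 0 but NE gives 0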